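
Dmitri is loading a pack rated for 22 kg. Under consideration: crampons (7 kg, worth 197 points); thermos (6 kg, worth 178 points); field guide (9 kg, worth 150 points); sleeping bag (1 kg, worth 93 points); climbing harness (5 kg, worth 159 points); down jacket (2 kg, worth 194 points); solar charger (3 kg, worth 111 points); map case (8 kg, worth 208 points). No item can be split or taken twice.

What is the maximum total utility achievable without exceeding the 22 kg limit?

Ranking by ratio (utility/kg): down jacket 97.00, sleeping bag 93.00, solar charger 37.00.
Filling by ratio: thermos + sleeping bag + climbing harness + down jacket + solar charger for 735, with 5 kg left unused.
The 3 kg tied up in solar charger is better spent on map case — total rises to 832 (22 kg).
The closest alternative, crampons + thermos + sleeping bag + climbing harness + down jacket, reaches only 821.

832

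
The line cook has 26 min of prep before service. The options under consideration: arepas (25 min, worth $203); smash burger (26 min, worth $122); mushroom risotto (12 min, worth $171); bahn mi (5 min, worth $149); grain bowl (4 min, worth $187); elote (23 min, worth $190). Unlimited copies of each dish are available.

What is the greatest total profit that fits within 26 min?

1122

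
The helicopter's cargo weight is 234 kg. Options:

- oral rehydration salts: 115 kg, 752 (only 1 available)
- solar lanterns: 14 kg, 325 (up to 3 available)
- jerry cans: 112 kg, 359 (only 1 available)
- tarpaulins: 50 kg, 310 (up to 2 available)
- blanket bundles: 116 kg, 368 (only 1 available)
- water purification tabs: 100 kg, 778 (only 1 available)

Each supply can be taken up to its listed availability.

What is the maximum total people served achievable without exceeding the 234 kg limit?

2063

Best packing: 3×solar lanterns + tarpaulins + water purification tabs — 192 kg, 2063 total.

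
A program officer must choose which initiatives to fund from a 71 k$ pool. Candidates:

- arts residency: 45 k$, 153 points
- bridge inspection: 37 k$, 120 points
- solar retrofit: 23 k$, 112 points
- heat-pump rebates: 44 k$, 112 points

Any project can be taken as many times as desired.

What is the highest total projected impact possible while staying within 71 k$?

Ranking by ratio (projected impact/k$): solar retrofit 4.87, arts residency 3.40, bridge inspection 3.24.
Best packing: 3×solar retrofit — 69 k$, 336 total.

336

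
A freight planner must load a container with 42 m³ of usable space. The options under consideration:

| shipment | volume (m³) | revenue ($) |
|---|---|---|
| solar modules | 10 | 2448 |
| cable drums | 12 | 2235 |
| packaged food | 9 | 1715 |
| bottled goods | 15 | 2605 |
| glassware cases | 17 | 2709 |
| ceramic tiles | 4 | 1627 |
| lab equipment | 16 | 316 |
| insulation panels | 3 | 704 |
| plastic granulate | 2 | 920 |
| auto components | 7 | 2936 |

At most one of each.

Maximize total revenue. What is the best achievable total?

11240

Density check — plastic granulate 460.00, auto components 419.43, ceramic tiles 406.75, solar modules 244.80 are the best per m³.
A density-first pass picks solar modules + packaged food + ceramic tiles + insulation panels + plastic granulate + auto components — 10350 at 35 m³.
Replace packaged food with bottled goods: the trade gains 890 net, giving 11240 at 41 m³.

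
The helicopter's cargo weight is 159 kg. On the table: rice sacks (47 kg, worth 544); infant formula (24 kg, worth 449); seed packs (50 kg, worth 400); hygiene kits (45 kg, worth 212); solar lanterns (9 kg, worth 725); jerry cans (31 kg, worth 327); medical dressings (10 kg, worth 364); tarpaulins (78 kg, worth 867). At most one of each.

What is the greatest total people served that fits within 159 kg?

2732

Ranking by ratio (people served/kg): solar lanterns 80.56, medical dressings 36.40, infant formula 18.71.
Filling by ratio: rice sacks + infant formula + solar lanterns + jerry cans + medical dressings for 2409, with 38 kg left unused.
The 47 kg tied up in rice sacks is better spent on tarpaulins — total rises to 2732 (152 kg).
The spare 7 kg is too small for any remaining supply, and no exchange beats 2732.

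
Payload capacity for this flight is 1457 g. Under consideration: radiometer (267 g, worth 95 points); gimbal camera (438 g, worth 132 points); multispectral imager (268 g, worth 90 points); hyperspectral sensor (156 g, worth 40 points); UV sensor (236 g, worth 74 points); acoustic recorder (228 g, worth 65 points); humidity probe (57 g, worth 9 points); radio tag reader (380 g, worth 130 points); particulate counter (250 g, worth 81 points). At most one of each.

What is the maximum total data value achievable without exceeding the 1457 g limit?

Density check — radiometer 0.36, radio tag reader 0.34, multispectral imager 0.34 are the best per g.
Radiometer + multispectral imager + UV sensor + radio tag reader + particulate counter uses 1401 of the 1457 g and totals 470.
Nothing else within 1457 g beats 470.

470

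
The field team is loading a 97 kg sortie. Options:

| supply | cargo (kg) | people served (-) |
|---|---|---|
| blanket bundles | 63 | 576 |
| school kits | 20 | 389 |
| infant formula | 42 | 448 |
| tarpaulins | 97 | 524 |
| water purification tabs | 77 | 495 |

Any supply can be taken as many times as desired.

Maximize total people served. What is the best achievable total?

Taking 4×school kits: 80 kg used, 1556 in people served.

1556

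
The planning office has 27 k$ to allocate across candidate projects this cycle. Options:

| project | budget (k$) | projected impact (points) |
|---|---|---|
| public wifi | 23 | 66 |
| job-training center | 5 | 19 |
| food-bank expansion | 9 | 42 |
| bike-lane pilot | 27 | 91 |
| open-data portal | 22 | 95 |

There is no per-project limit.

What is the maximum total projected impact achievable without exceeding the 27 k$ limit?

3×food-bank expansion uses 27 of the 27 k$ and totals 126.

126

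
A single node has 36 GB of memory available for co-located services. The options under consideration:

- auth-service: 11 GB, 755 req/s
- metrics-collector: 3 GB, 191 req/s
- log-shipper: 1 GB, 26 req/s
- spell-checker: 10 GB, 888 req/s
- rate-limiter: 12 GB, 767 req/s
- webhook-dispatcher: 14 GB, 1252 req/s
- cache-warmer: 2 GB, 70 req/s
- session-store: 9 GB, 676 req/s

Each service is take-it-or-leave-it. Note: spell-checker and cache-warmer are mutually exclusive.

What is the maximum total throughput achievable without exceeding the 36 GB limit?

By throughput per GB: webhook-dispatcher 89.43, spell-checker 88.80, session-store 75.11, auth-service 68.64 lead.
The ratio ordering already packs tightly: metrics-collector + spell-checker + webhook-dispatcher + session-store, 36 GB, 3007.
No other feasible combination exceeds 3007.

3007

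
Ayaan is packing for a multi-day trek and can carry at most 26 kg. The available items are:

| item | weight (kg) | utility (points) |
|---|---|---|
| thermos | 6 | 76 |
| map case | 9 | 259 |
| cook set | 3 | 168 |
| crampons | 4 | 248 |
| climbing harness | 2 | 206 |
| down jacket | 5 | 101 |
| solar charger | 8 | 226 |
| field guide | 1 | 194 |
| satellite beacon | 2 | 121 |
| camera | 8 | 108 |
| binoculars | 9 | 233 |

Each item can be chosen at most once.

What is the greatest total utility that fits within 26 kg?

Taking map case + cook set + crampons + climbing harness + down jacket + field guide + satellite beacon: 26 kg used, 1297 in utility.

1297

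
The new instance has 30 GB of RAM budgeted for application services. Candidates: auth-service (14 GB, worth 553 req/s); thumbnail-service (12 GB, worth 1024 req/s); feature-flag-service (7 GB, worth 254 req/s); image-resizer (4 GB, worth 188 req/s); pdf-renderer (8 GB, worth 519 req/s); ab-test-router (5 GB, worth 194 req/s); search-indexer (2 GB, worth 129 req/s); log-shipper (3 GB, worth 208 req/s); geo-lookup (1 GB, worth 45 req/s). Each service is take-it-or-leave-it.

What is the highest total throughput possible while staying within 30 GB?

2113

Best packing: thumbnail-service + image-resizer + pdf-renderer + search-indexer + log-shipper + geo-lookup — 30 GB, 2113 total.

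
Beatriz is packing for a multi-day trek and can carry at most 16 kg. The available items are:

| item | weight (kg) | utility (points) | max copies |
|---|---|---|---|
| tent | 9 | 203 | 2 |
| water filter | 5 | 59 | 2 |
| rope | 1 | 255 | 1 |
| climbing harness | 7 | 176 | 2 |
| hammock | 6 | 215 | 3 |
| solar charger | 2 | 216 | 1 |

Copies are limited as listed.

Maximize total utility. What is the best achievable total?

901

The ratio ordering already packs tightly: rope + 2×hammock + solar charger, 15 kg, 901.
Every other selection either busts 16 kg or exceeds an availability limit or fails to beat 901.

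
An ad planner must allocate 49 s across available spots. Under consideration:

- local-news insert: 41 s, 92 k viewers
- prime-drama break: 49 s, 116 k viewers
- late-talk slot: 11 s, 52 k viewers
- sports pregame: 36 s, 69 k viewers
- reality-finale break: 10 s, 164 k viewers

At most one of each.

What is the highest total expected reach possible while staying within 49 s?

233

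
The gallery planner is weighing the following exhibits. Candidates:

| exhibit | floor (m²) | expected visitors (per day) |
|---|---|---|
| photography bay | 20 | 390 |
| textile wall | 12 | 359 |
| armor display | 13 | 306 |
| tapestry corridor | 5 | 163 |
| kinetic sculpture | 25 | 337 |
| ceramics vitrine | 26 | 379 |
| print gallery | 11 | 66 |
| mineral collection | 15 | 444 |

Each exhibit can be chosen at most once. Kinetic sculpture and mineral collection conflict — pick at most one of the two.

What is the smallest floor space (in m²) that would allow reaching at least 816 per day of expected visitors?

Look for the lowest-floor combination reaching 816.
textile wall + armor display + tapestry corridor: 828 expected visitors at 30 m².
Any bundle with less than 30 m² falls short of 816.

30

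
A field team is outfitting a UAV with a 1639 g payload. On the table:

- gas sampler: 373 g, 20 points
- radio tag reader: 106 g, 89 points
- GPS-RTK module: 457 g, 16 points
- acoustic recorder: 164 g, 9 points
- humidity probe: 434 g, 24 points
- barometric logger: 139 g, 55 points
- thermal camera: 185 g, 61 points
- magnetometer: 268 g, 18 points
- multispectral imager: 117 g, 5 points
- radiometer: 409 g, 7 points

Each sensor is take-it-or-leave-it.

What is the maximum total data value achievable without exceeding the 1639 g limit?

Filling by ratio: radio tag reader + acoustic recorder + humidity probe + barometric logger + thermal camera + magnetometer + multispectral imager for 261, with 226 g left unused.
Replace acoustic recorder with gas sampler: the trade gains 11 net, giving 272 at 1622 g.
Next best is gas sampler + radio tag reader + humidity probe + barometric logger + thermal camera + magnetometer at 267 (1505 g) — short by 5.

272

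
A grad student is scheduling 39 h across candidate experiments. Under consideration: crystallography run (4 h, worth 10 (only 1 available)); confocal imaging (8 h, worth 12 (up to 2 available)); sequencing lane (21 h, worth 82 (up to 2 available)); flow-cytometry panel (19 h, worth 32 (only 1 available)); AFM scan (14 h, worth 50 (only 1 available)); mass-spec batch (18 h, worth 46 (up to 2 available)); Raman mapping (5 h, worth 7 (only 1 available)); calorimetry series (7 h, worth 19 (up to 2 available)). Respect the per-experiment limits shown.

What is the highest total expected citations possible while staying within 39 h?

142

The ratio ordering already packs tightly: crystallography run + sequencing lane + AFM scan, 39 h, 142.
No other feasible combination exceeds 142.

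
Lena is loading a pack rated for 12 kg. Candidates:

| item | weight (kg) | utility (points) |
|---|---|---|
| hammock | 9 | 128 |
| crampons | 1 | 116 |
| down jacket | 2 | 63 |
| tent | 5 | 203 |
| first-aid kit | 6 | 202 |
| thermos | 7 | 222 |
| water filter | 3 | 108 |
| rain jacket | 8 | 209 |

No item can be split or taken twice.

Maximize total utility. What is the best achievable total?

Taking the top-ratio items first gives crampons + down jacket + tent + water filter for 490 (11 kg).
Replace down jacket and water filter with first-aid kit: the trade gains 31 net, giving 521 at 12 kg.
No other feasible combination exceeds 521.

521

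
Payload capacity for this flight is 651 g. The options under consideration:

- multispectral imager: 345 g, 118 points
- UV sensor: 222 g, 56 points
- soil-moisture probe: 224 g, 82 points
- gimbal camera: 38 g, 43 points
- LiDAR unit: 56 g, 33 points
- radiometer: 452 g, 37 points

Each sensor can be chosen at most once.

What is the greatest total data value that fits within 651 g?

243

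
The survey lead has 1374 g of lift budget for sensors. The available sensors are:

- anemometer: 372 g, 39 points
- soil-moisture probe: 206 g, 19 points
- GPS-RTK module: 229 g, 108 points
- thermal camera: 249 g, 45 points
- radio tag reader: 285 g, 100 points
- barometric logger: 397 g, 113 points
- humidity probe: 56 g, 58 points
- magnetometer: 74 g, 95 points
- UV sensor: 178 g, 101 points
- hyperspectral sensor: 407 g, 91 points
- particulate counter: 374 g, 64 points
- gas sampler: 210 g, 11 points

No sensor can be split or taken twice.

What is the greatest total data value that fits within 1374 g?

Best packing: GPS-RTK module + radio tag reader + barometric logger + humidity probe + magnetometer + UV sensor — 1219 g, 575 total.

575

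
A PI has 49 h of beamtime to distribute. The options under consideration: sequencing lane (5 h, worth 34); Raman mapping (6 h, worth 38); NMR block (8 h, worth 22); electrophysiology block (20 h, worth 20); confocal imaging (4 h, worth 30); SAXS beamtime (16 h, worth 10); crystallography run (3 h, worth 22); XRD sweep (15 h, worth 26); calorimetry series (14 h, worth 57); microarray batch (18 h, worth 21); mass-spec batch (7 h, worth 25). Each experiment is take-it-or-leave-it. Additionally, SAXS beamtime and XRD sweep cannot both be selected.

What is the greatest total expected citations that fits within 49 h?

Taking sequencing lane + Raman mapping + NMR block + confocal imaging + crystallography run + calorimetry series + mass-spec batch: 47 h used, 228 in expected citations.

228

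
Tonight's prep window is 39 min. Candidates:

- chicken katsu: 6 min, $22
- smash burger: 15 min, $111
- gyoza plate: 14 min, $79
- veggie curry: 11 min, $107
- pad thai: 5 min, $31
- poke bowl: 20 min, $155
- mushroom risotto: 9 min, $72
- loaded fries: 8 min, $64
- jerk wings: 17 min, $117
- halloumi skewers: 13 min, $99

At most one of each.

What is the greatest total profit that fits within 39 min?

Ranking by ratio (profit/min): veggie curry 9.73, mushroom risotto 8.00, loaded fries 8.00, poke bowl 7.75.
Greedy by ratio would take chicken katsu + veggie curry + pad thai + mushroom risotto + loaded fries: 39 min used, total 296.
Replace chicken katsu and pad thai and mushroom risotto with poke bowl: the trade gains 30 net, giving 326 at 39 min.
Next best is smash burger + veggie curry + halloumi skewers at 317 (39 min) — short by 9.

326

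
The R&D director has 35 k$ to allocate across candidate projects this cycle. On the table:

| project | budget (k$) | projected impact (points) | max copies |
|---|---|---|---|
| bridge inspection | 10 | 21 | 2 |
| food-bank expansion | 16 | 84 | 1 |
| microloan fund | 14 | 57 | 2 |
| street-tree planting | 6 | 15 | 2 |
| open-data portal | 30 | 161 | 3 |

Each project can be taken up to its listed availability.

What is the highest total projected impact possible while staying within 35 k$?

Open-data portal uses 30 of the 35 k$ and totals 161.
Nothing else within 35 k$ beats 161.

161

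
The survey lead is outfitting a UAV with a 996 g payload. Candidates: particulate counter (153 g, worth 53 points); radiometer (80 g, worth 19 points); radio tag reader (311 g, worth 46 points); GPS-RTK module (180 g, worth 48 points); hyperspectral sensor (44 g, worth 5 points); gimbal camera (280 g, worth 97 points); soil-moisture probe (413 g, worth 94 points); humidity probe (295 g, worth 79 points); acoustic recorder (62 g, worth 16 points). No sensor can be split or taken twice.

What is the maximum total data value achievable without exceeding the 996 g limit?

Filling by ratio: particulate counter + GPS-RTK module + gimbal camera + humidity probe + acoustic recorder for 293, with 26 g left unused.
Dropping acoustic recorder frees 62 g; slotting in radiometer (80 g) lifts the total to 296 at 988 g.
Next best is particulate counter + GPS-RTK module + gimbal camera + humidity probe + acoustic recorder at 293 (970 g) — short by 3.

296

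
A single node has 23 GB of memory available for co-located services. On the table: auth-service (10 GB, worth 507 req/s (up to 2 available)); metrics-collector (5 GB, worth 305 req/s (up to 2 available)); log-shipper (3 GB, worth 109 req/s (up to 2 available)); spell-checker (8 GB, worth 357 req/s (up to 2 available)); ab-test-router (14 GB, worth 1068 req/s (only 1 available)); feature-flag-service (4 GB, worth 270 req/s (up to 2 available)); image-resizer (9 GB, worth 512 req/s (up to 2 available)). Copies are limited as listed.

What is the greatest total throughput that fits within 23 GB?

1643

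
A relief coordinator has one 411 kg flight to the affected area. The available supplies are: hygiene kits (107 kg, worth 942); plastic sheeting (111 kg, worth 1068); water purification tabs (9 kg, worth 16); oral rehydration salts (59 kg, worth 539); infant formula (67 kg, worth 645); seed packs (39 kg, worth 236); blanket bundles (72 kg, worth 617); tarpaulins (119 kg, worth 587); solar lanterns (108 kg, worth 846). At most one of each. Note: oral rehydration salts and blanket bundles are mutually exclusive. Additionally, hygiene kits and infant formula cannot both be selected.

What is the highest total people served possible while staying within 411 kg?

Hygiene kits + plastic sheeting + water purification tabs + blanket bundles + solar lanterns uses 407 of the 411 kg and totals 3489.

3489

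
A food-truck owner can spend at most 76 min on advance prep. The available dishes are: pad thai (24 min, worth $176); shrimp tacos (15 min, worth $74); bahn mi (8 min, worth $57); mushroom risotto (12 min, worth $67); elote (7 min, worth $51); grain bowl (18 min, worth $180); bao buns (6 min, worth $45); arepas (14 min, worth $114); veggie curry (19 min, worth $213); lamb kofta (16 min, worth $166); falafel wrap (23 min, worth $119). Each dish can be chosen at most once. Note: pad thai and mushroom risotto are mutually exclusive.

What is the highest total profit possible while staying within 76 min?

730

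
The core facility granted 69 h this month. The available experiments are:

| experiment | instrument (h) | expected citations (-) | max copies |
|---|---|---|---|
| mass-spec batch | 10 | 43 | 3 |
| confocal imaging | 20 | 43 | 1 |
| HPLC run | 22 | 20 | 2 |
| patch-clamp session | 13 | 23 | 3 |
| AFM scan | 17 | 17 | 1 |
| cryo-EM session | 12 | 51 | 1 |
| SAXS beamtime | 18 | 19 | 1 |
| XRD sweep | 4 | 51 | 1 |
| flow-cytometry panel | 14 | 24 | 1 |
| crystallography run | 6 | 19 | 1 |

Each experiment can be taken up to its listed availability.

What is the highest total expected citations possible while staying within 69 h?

Filling by ratio: 3×mass-spec batch + patch-clamp session + cryo-EM session + XRD sweep + crystallography run for 273, with 4 h left unused.
Dropping patch-clamp session frees 13 h; slotting in flow-cytometry panel (14 h) lifts the total to 274 at 66 h.
Every other selection either busts 69 h or exceeds an availability limit or fails to beat 274.

274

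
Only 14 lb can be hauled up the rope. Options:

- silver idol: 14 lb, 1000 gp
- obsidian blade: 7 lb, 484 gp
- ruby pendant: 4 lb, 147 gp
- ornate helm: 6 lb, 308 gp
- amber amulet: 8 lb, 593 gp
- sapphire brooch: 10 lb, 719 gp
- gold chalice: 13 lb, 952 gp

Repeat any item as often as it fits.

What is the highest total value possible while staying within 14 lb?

1000

Ranking by ratio (value/lb): amber amulet 74.12, gold chalice 73.23, sapphire brooch 71.90.
Taking the top-ratio items first gives ornate helm + amber amulet for 901 (14 lb).
Replace ornate helm and amber amulet with silver idol: the trade gains 99 net, giving 1000 at 14 lb.
Every other selection either busts 14 lb or fails to beat 1000.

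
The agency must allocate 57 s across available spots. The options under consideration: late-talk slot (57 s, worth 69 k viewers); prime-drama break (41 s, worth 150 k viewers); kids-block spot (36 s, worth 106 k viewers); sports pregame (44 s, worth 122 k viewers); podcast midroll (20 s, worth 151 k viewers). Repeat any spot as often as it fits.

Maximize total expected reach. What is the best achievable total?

302

By expected reach per s: podcast midroll 7.55, prime-drama break 3.66, kids-block spot 2.94 lead.
Taking 2×podcast midroll: 40 s used, 302 in expected reach.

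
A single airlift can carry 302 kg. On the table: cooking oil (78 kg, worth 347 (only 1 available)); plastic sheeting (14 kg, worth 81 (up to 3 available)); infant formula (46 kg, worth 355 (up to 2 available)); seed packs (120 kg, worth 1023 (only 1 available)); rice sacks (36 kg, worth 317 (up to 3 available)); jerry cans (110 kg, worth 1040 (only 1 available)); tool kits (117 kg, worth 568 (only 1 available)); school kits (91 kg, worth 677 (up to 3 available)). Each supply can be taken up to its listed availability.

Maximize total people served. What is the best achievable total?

2697

By people served per kg: jerry cans 9.45, rice sacks 8.81, seed packs 8.53 lead.
A density-first pass picks 2×plastic sheeting + infant formula + 3×rice sacks + jerry cans — 2508 at 292 kg.
The 110 kg tied up in 2×plastic sheeting and infant formula and rice sacks is better spent on seed packs — total rises to 2697 (302 kg).
That's the maximum — no swap from here does better than 2697.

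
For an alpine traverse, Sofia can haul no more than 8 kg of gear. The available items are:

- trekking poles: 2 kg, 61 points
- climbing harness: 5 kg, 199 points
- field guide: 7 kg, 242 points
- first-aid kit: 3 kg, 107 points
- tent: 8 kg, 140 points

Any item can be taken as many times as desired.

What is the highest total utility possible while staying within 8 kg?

306

Taking climbing harness + first-aid kit: 8 kg used, 306 in utility.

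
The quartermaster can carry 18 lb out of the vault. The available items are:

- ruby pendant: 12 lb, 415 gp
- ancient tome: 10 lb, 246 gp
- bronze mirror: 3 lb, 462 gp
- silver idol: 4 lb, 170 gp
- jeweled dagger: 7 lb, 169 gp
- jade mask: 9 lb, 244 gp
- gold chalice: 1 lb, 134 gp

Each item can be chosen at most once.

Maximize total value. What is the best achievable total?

A density-first pass picks bronze mirror + silver idol + jade mask + gold chalice — 1010 at 17 lb.
The 9 lb tied up in jade mask is better spent on ancient tome — total rises to 1012 (18 lb).

1012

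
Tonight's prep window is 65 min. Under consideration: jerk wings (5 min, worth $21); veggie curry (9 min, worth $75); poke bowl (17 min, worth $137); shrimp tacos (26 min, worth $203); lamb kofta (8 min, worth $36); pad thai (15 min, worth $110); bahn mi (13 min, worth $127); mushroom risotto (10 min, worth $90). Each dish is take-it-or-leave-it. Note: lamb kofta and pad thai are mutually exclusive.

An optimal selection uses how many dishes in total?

4

The maximum profit within 65 min is 542.
One optimal bundle: veggie curry + poke bowl + shrimp tacos + bahn mi (65 min).
Every optimal selection uses 4 dishes.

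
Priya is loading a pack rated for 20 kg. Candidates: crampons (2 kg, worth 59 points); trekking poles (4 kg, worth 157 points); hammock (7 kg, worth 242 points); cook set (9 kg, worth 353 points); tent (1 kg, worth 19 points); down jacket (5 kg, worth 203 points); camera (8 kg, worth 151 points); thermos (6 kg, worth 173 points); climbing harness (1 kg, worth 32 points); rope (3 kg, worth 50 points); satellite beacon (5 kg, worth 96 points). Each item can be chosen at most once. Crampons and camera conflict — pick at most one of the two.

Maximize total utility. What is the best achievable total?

772

Greedy by ratio would take trekking poles + cook set + tent + down jacket + climbing harness: 20 kg used, total 764.
Replace tent and climbing harness with crampons: the trade gains 8 net, giving 772 at 20 kg.
Runner-up trekking poles + cook set + tent + down jacket + climbing harness tops out at 764.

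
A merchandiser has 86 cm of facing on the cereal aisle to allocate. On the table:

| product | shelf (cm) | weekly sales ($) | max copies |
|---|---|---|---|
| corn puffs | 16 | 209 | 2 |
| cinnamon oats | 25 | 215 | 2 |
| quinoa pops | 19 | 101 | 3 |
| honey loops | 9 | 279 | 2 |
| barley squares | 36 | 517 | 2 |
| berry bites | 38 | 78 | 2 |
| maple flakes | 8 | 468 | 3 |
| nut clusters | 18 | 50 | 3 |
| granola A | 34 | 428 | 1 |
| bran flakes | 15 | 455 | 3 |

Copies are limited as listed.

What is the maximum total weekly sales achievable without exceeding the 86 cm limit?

3048

Density check — maple flakes 58.50, honey loops 31.00, bran flakes 30.33, barley squares 14.36 are the best per cm.
Greedy by ratio would take 2×honey loops + 3×maple flakes + 2×bran flakes: 72 cm used, total 2872.
The 9 cm tied up in honey loops is better spent on bran flakes — total rises to 3048 (78 cm).
Nothing else within 86 cm beats 3048.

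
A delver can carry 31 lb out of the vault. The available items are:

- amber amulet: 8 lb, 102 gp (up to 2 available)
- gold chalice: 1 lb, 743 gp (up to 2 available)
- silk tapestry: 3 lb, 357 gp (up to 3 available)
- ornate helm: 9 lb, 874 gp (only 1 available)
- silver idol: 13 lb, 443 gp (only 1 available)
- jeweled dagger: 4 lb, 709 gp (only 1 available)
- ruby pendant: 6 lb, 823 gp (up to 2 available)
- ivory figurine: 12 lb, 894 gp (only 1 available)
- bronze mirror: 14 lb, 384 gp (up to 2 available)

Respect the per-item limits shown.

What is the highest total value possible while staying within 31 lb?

Taking the top-ratio items first gives 2×gold chalice + 3×silk tapestry + jeweled dagger + 2×ruby pendant for 4912 (27 lb).
The 6 lb tied up in 2×silk tapestry is better spent on ornate helm — total rises to 5072 (30 lb).
Nothing else within 31 lb beats 5072.

5072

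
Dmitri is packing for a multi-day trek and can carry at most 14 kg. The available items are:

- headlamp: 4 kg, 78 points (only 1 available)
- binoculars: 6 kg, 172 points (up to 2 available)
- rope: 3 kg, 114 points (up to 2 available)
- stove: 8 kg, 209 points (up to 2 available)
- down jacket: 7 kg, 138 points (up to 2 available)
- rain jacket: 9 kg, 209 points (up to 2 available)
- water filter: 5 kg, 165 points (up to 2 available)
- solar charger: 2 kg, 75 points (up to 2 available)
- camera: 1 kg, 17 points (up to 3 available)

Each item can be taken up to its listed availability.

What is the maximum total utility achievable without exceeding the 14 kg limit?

485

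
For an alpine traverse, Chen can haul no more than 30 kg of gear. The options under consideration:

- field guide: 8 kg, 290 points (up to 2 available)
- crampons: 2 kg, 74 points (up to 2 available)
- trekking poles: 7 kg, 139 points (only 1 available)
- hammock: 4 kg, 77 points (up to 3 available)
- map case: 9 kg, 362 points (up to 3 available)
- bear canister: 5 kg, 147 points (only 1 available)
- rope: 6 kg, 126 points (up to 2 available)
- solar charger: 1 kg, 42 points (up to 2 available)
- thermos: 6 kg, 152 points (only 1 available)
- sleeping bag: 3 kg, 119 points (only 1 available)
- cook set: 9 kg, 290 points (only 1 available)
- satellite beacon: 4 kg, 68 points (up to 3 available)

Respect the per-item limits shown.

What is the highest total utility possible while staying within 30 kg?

The ratio heuristic lands on 3×map case + 2×solar charger (1170) but leaves 1 kg idle.
Replace 2×solar charger with sleeping bag: the trade gains 35 net, giving 1205 at 30 kg.
Nothing else within 30 kg beats 1205.

1205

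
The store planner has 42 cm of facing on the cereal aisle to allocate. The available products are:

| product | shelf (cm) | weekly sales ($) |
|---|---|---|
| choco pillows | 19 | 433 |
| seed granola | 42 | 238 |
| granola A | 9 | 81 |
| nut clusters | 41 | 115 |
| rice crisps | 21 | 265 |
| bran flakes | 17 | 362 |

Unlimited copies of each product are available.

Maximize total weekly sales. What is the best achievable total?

Ranking by ratio (weekly sales/cm): choco pillows 22.79, bran flakes 21.29, rice crisps 12.62, granola A 9.00.
2×choco pillows uses 38 of the 42 cm and totals 866.
Every other selection either busts 42 cm or fails to beat 866.

866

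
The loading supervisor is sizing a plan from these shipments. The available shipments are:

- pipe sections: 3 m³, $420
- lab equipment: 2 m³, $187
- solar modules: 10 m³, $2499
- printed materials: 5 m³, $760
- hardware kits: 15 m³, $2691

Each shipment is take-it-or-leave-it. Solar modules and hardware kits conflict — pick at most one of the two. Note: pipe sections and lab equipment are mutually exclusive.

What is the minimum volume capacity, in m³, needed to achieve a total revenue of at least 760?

Need the lightest bundle worth ≥ 760.
Taking printed materials gives 760 (≥ 760) for 5 m³.
No combination under 5 m³ hits 760.

5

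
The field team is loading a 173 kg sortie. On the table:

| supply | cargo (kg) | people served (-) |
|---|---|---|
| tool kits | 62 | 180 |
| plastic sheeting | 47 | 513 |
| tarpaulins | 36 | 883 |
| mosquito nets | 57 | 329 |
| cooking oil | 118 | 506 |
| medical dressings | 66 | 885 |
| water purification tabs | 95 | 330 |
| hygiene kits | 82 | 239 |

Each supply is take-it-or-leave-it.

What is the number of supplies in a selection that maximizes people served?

3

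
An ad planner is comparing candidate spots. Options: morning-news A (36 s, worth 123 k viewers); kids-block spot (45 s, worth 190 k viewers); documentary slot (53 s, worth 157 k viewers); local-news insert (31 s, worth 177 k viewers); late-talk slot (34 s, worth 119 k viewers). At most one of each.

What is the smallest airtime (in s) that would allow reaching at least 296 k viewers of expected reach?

65

Minimise s subject to total expected reach ≥ 296.
local-news insert + late-talk slot: 296 expected reach at 65 s.
No combination under 65 s hits 296.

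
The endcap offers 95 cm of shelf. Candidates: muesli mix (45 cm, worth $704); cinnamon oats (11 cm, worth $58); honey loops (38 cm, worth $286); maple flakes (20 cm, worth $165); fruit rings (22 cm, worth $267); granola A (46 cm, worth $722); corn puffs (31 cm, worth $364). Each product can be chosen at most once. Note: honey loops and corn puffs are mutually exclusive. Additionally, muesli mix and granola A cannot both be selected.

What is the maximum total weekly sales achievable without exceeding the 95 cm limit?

Ranking by ratio (weekly sales/cm): granola A 15.70, muesli mix 15.64, fruit rings 12.14, corn puffs 11.74.
Best packing: maple flakes + fruit rings + granola A — 88 cm, 1154 total.
Next best is cinnamon oats + granola A + corn puffs at 1144 (88 cm) — short by 10.

1154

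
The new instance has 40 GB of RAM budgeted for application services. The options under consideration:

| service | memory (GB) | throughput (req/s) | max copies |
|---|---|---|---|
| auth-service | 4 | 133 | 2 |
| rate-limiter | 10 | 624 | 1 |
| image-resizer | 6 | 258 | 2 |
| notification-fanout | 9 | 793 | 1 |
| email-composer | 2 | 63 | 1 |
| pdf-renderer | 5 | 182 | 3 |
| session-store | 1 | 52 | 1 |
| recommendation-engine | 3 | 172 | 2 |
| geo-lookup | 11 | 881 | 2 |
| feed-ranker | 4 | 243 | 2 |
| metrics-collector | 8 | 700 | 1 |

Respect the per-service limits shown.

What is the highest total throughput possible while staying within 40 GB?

By throughput per GB: notification-fanout 88.11, metrics-collector 87.50, geo-lookup 80.09, rate-limiter 62.40 lead.
Notification-fanout + session-store + 2×geo-lookup + metrics-collector uses 40 of the 40 GB and totals 3307.
No other feasible combination exceeds 3307.

3307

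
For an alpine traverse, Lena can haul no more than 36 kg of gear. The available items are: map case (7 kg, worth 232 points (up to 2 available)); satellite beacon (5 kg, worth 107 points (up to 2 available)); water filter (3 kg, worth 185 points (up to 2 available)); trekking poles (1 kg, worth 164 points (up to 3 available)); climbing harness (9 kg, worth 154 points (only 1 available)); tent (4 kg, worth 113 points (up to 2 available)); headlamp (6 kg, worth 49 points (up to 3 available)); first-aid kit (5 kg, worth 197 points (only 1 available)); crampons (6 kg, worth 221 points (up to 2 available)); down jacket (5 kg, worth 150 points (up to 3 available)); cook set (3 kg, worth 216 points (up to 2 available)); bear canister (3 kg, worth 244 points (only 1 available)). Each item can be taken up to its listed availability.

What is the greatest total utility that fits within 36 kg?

Filling by ratio: 2×water filter + 3×trekking poles + first-aid kit + 2×crampons + 2×cook set + bear canister for 2177, with 1 kg left unused.
Replace crampons with map case: the trade gains 11 net, giving 2188 at 36 kg.
No other feasible combination exceeds 2188.

2188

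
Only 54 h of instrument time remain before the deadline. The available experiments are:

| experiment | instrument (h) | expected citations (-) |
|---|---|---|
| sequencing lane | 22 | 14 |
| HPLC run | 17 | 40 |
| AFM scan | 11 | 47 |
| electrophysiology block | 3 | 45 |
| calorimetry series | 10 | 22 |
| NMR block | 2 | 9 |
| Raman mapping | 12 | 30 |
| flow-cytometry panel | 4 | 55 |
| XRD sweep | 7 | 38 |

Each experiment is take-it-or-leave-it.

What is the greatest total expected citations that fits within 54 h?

256

Density check — electrophysiology block 15.00, flow-cytometry panel 13.75, XRD sweep 5.43, NMR block 4.50 are the best per h.
Greedy by ratio would take AFM scan + electrophysiology block + calorimetry series + NMR block + Raman mapping + flow-cytometry panel + XRD sweep: 49 h used, total 246.
Replace Raman mapping with HPLC run: the trade gains 10 net, giving 256 at 54 h.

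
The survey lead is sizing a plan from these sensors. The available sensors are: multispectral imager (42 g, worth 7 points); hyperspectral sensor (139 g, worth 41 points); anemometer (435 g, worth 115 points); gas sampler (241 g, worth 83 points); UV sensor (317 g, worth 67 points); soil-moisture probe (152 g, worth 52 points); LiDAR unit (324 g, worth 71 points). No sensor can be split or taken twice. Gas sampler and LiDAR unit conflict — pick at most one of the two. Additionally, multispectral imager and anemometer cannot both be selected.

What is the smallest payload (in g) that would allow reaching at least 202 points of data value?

710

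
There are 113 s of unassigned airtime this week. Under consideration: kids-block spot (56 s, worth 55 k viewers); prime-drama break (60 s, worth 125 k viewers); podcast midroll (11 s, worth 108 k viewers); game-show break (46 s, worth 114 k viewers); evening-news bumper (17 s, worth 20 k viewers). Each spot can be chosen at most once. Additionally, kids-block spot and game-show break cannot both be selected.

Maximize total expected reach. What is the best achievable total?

253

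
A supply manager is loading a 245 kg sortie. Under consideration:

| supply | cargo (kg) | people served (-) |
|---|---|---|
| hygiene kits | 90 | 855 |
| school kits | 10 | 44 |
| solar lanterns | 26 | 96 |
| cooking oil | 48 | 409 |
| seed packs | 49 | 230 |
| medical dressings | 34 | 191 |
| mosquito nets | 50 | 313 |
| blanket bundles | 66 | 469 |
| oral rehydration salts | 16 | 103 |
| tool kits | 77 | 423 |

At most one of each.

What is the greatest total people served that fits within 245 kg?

1924

A density-first pass picks hygiene kits + school kits + cooking oil + blanket bundles + oral rehydration salts — 1880 at 230 kg.
Dropping school kits and oral rehydration salts frees 26 kg; slotting in medical dressings (34 kg) lifts the total to 1924 at 238 kg.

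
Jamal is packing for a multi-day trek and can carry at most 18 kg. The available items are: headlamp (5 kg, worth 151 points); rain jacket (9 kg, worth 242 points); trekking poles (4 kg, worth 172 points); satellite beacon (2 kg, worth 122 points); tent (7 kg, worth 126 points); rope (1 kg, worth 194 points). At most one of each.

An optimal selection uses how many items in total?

4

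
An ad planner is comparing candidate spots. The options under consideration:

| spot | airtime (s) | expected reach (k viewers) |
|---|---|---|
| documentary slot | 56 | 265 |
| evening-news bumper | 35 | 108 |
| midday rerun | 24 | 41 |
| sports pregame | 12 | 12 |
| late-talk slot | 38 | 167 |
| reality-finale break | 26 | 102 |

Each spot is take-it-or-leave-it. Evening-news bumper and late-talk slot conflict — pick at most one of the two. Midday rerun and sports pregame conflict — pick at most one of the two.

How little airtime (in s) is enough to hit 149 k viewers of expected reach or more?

38

Look for the lowest-airtime combination reaching 149.
late-talk slot: 167 expected reach at 38 s.
Any bundle with less than 38 s falls short of 149.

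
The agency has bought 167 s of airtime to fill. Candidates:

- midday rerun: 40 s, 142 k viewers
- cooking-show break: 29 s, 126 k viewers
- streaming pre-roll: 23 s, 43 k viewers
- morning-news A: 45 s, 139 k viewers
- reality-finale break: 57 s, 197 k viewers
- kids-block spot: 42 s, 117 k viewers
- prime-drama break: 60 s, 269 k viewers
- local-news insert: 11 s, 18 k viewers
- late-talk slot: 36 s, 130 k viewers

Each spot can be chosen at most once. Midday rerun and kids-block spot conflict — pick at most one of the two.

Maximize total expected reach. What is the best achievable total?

667

The ratio ordering already packs tightly: midday rerun + cooking-show break + prime-drama break + late-talk slot, 165 s, 667.
An exhaustive check of the 512 subsets confirms 667.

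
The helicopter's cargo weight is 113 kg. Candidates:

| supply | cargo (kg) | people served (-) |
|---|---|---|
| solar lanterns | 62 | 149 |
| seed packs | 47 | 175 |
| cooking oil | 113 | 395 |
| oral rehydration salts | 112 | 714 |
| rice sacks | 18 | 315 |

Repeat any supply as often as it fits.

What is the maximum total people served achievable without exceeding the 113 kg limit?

1890

Best packing: 6×rice sacks — 108 kg, 1890 total.
Every other selection either busts 113 kg or fails to beat 1890.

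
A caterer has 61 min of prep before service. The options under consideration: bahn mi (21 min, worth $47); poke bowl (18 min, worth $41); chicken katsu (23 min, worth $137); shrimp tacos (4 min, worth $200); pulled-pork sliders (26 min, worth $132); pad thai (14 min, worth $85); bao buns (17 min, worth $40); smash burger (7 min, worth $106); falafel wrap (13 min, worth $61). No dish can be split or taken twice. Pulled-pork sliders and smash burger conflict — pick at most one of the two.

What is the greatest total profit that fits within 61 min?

By profit per min: shrimp tacos 50.00, smash burger 15.14, pad thai 6.07, chicken katsu 5.96 lead.
The ratio ordering already packs tightly: chicken katsu + shrimp tacos + pad thai + smash burger + falafel wrap, 61 min, 589.
Runner-up chicken katsu + shrimp tacos + pad thai + smash burger tops out at 528.

589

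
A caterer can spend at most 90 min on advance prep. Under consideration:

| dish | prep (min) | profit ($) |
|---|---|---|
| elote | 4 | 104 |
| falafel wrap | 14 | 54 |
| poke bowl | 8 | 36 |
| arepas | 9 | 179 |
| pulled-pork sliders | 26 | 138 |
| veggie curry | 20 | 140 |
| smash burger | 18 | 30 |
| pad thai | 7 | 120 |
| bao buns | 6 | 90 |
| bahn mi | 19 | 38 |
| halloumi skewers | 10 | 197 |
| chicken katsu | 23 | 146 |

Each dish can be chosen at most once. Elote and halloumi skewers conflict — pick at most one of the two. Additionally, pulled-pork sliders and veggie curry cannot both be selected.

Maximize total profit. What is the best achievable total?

Best packing: falafel wrap + arepas + veggie curry + pad thai + bao buns + halloumi skewers + chicken katsu — 89 min, 926 total.
Nothing else feasible within 90 min beats 926.

926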